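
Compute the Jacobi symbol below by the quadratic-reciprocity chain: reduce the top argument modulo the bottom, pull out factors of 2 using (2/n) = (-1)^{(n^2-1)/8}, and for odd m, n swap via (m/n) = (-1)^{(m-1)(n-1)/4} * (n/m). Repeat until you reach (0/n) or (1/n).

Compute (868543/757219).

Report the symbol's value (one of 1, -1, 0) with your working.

(868543/757219): 868543 mod 757219 = 111324, so (868543/757219) = (111324/757219)
factor out 2^2: 111324 = 2^2·27831; with 757219 mod 8 = 3, (2/757219) = -1; sign now +1; continue with (27831/757219)
flip (27831/757219) -> (757219/27831): both odd, 27831 mod 4 = 3, 757219 mod 4 = 3, so the flip contributes -1; sign now -1
(757219/27831): 757219 mod 27831 = 5782, so (757219/27831) = (5782/27831)
factor out 2^1: 5782 = 2^1·2891; with 27831 mod 8 = 7, (2/27831) = +1; sign now -1; continue with (2891/27831)
flip (2891/27831) -> (27831/2891): both odd, 2891 mod 4 = 3, 27831 mod 4 = 3, so the flip contributes -1; sign now +1
(27831/2891): 27831 mod 2891 = 1812, so (27831/2891) = (1812/2891)
factor out 2^2: 1812 = 2^2·453; with 2891 mod 8 = 3, (2/2891) = -1; sign now +1; continue with (453/2891)
flip (453/2891) -> (2891/453): both odd, 453 mod 4 = 1, 2891 mod 4 = 3, so the flip contributes +1; sign now +1
(2891/453): 2891 mod 453 = 173, so (2891/453) = (173/453)
flip (173/453) -> (453/173): both odd, 173 mod 4 = 1, 453 mod 4 = 1, so the flip contributes +1; sign now +1
(453/173): 453 mod 173 = 107, so (453/173) = (107/173)
flip (107/173) -> (173/107): both odd, 107 mod 4 = 3, 173 mod 4 = 1, so the flip contributes +1; sign now +1
(173/107): 173 mod 107 = 66, so (173/107) = (66/107)
factor out 2^1: 66 = 2^1·33; with 107 mod 8 = 3, (2/107) = -1; sign now -1; continue with (33/107)
flip (33/107) -> (107/33): both odd, 33 mod 4 = 1, 107 mod 4 = 3, so the flip contributes +1; sign now -1
(107/33): 107 mod 33 = 8, so (107/33) = (8/33)
factor out 2^3: 8 = 2^3·1; with 33 mod 8 = 1, (2/33) = +1; sign now -1; continue with (1/33)
reached (1/33) = 1, so the symbol is -1

-1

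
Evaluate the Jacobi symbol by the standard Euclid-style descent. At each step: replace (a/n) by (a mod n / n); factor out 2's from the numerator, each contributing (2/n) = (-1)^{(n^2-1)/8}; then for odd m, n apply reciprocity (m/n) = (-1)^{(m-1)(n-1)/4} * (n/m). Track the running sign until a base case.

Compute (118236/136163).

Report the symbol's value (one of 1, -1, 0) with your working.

factor out 2^2: 118236 = 2^2·29559; with 136163 mod 8 = 3, (2/136163) = -1; sign now +1; continue with (29559/136163)
flip (29559/136163) -> (136163/29559): both odd, 29559 mod 4 = 3, 136163 mod 4 = 3, so the flip contributes -1; sign now -1
(136163/29559): 136163 mod 29559 = 17927, so (136163/29559) = (17927/29559)
flip (17927/29559) -> (29559/17927): both odd, 17927 mod 4 = 3, 29559 mod 4 = 3, so the flip contributes -1; sign now +1
(29559/17927): 29559 mod 17927 = 11632, so (29559/17927) = (11632/17927)
factor out 2^4: 11632 = 2^4·727; with 17927 mod 8 = 7, (2/17927) = +1; sign now +1; continue with (727/17927)
flip (727/17927) -> (17927/727): both odd, 727 mod 4 = 3, 17927 mod 4 = 3, so the flip contributes -1; sign now -1
(17927/727): 17927 mod 727 = 479, so (17927/727) = (479/727)
flip (479/727) -> (727/479): both odd, 479 mod 4 = 3, 727 mod 4 = 3, so the flip contributes -1; sign now +1
(727/479): 727 mod 479 = 248, so (727/479) = (248/479)
factor out 2^3: 248 = 2^3·31; with 479 mod 8 = 7, (2/479) = +1; sign now +1; continue with (31/479)
flip (31/479) -> (479/31): both odd, 31 mod 4 = 3, 479 mod 4 = 3, so the flip contributes -1; sign now -1
(479/31): 479 mod 31 = 14, so (479/31) = (14/31)
factor out 2^1: 14 = 2^1·7; with 31 mod 8 = 7, (2/31) = +1; sign now -1; continue with (7/31)
flip (7/31) -> (31/7): both odd, 7 mod 4 = 3, 31 mod 4 = 3, so the flip contributes -1; sign now +1
(31/7): 31 mod 7 = 3, so (31/7) = (3/7)
flip (3/7) -> (7/3): both odd, 3 mod 4 = 3, 7 mod 4 = 3, so the flip contributes -1; sign now -1
(7/3): 7 mod 3 = 1, so (7/3) = (1/3)
reached (1/3) = 1, so the symbol is -1

-1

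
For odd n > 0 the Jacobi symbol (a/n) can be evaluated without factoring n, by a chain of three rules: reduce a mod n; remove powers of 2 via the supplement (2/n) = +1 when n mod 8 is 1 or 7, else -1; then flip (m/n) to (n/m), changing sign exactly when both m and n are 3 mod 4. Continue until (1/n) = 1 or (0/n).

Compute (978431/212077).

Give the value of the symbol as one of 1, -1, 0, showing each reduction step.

0

(978431/212077) = (130123/212077)   [reduce mod 212077]
reciprocity: (130123/212077) = +1·(212077/130123) since 130123 mod 4 = 3, 212077 mod 4 = 1; sign now +1
(212077/130123) = (81954/130123)   [reduce mod 130123]
81954 = 2^1·40977; (2/130123) = -1 since 130123 mod 8 = 3, so (81954/130123) = (-1)^1·(40977/130123); sign now -1
reciprocity: (40977/130123) = +1·(130123/40977) since 40977 mod 4 = 1, 130123 mod 4 = 3; sign now -1
(130123/40977) = (7192/40977)   [reduce mod 40977]
7192 = 2^3·899; (2/40977) = +1 since 40977 mod 8 = 1, so (7192/40977) = (+1)^3·(899/40977); sign now -1
reciprocity: (899/40977) = +1·(40977/899) since 899 mod 4 = 3, 40977 mod 4 = 1; sign now -1
(40977/899) = (522/899)   [reduce mod 899]
522 = 2^1·261; (2/899) = -1 since 899 mod 8 = 3, so (522/899) = (-1)^1·(261/899); sign now +1
reciprocity: (261/899) = +1·(899/261) since 261 mod 4 = 1, 899 mod 4 = 3; sign now +1
(899/261) = (116/261)   [reduce mod 261]
116 = 2^2·29; (2/261) = -1 since 261 mod 8 = 5, so (116/261) = (-1)^2·(29/261); sign now +1
reciprocity: (29/261) = +1·(261/29) since 29 mod 4 = 1, 261 mod 4 = 1; sign now +1
(261/29) = (0/29)   [reduce mod 29]
(0/29) = 0   [gcd(a, n) > 1]; final value = 0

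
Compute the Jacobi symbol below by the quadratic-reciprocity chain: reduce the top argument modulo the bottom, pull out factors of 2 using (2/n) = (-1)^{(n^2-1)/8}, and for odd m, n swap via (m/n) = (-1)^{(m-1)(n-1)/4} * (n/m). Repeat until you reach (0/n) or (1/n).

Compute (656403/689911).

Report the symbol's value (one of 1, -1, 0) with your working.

1

flip (656403/689911) -> (689911/656403): both odd, 656403 mod 4 = 3, 689911 mod 4 = 3, so the flip contributes -1; sign now -1
(689911/656403): 689911 mod 656403 = 33508, so (689911/656403) = (33508/656403)
factor out 2^2: 33508 = 2^2·8377; with 656403 mod 8 = 3, (2/656403) = -1; sign now -1; continue with (8377/656403)
flip (8377/656403) -> (656403/8377): both odd, 8377 mod 4 = 1, 656403 mod 4 = 3, so the flip contributes +1; sign now -1
(656403/8377): 656403 mod 8377 = 2997, so (656403/8377) = (2997/8377)
flip (2997/8377) -> (8377/2997): both odd, 2997 mod 4 = 1, 8377 mod 4 = 1, so the flip contributes +1; sign now -1
(8377/2997): 8377 mod 2997 = 2383, so (8377/2997) = (2383/2997)
flip (2383/2997) -> (2997/2383): both odd, 2383 mod 4 = 3, 2997 mod 4 = 1, so the flip contributes +1; sign now -1
(2997/2383): 2997 mod 2383 = 614, so (2997/2383) = (614/2383)
factor out 2^1: 614 = 2^1·307; with 2383 mod 8 = 7, (2/2383) = +1; sign now -1; continue with (307/2383)
flip (307/2383) -> (2383/307): both odd, 307 mod 4 = 3, 2383 mod 4 = 3, so the flip contributes -1; sign now +1
(2383/307): 2383 mod 307 = 234, so (2383/307) = (234/307)
factor out 2^1: 234 = 2^1·117; with 307 mod 8 = 3, (2/307) = -1; sign now -1; continue with (117/307)
flip (117/307) -> (307/117): both odd, 117 mod 4 = 1, 307 mod 4 = 3, so the flip contributes +1; sign now -1
(307/117): 307 mod 117 = 73, so (307/117) = (73/117)
flip (73/117) -> (117/73): both odd, 73 mod 4 = 1, 117 mod 4 = 1, so the flip contributes +1; sign now -1
(117/73): 117 mod 73 = 44, so (117/73) = (44/73)
factor out 2^2: 44 = 2^2·11; with 73 mod 8 = 1, (2/73) = +1; sign now -1; continue with (11/73)
flip (11/73) -> (73/11): both odd, 11 mod 4 = 3, 73 mod 4 = 1, so the flip contributes +1; sign now -1
(73/11): 73 mod 11 = 7, so (73/11) = (7/11)
flip (7/11) -> (11/7): both odd, 7 mod 4 = 3, 11 mod 4 = 3, so the flip contributes -1; sign now +1
(11/7): 11 mod 7 = 4, so (11/7) = (4/7)
factor out 2^2: 4 = 2^2·1; with 7 mod 8 = 7, (2/7) = +1; sign now +1; continue with (1/7)
reached (1/7) = 1, so the symbol is +1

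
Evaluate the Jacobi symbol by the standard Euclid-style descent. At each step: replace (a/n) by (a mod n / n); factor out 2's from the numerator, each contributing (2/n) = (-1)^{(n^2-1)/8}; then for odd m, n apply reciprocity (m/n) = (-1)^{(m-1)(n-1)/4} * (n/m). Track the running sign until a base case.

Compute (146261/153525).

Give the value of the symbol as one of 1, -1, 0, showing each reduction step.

-1

reciprocity: (146261/153525) = +1·(153525/146261) since 146261 mod 4 = 1, 153525 mod 4 = 1; sign now +1
(153525/146261) = (7264/146261)   [reduce mod 146261]
7264 = 2^5·227; (2/146261) = -1 since 146261 mod 8 = 5, so (7264/146261) = (-1)^5·(227/146261); sign now -1
reciprocity: (227/146261) = +1·(146261/227) since 227 mod 4 = 3, 146261 mod 4 = 1; sign now -1
(146261/227) = (73/227)   [reduce mod 227]
reciprocity: (73/227) = +1·(227/73) since 73 mod 4 = 1, 227 mod 4 = 3; sign now -1
(227/73) = (8/73)   [reduce mod 73]
8 = 2^3·1; (2/73) = +1 since 73 mod 8 = 1, so (8/73) = (+1)^3·(1/73); sign now -1
(1/73) = 1; final value = sign = -1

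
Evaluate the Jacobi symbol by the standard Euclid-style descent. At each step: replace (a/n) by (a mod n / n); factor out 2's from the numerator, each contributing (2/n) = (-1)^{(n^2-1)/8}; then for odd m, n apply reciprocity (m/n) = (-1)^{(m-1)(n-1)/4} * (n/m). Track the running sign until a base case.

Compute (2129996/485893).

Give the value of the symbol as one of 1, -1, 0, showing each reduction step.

(2129996/485893): 2129996 mod 485893 = 186424, so (2129996/485893) = (186424/485893)
factor out 2^3: 186424 = 2^3·23303; with 485893 mod 8 = 5, (2/485893) = -1; sign now -1; continue with (23303/485893)
flip (23303/485893) -> (485893/23303): both odd, 23303 mod 4 = 3, 485893 mod 4 = 1, so the flip contributes +1; sign now -1
(485893/23303): 485893 mod 23303 = 19833, so (485893/23303) = (19833/23303)
flip (19833/23303) -> (23303/19833): both odd, 19833 mod 4 = 1, 23303 mod 4 = 3, so the flip contributes +1; sign now -1
(23303/19833): 23303 mod 19833 = 3470, so (23303/19833) = (3470/19833)
factor out 2^1: 3470 = 2^1·1735; with 19833 mod 8 = 1, (2/19833) = +1; sign now -1; continue with (1735/19833)
flip (1735/19833) -> (19833/1735): both odd, 1735 mod 4 = 3, 19833 mod 4 = 1, so the flip contributes +1; sign now -1
(19833/1735): 19833 mod 1735 = 748, so (19833/1735) = (748/1735)
factor out 2^2: 748 = 2^2·187; with 1735 mod 8 = 7, (2/1735) = +1; sign now -1; continue with (187/1735)
flip (187/1735) -> (1735/187): both odd, 187 mod 4 = 3, 1735 mod 4 = 3, so the flip contributes -1; sign now +1
(1735/187): 1735 mod 187 = 52, so (1735/187) = (52/187)
factor out 2^2: 52 = 2^2·13; with 187 mod 8 = 3, (2/187) = -1; sign now +1; continue with (13/187)
flip (13/187) -> (187/13): both odd, 13 mod 4 = 1, 187 mod 4 = 3, so the flip contributes +1; sign now +1
(187/13): 187 mod 13 = 5, so (187/13) = (5/13)
flip (5/13) -> (13/5): both odd, 5 mod 4 = 1, 13 mod 4 = 1, so the flip contributes +1; sign now +1
(13/5): 13 mod 5 = 3, so (13/5) = (3/5)
flip (3/5) -> (5/3): both odd, 3 mod 4 = 3, 5 mod 4 = 1, so the flip contributes +1; sign now +1
(5/3): 5 mod 3 = 2, so (5/3) = (2/3)
factor out 2^1: 2 = 2^1·1; with 3 mod 8 = 3, (2/3) = -1; sign now -1; continue with (1/3)
reached (1/3) = 1, so the symbol is -1

-1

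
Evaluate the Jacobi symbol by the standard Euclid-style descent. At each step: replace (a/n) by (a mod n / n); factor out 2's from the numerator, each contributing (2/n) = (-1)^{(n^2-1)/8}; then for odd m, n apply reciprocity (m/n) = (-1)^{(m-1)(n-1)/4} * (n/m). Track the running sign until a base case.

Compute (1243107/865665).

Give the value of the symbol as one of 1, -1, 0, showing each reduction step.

(1243107/865665) = (377442/865665)   [reduce mod 865665]
377442 = 2^1·188721; (2/865665) = +1 since 865665 mod 8 = 1, so (377442/865665) = (+1)^1·(188721/865665); sign now +1
reciprocity: (188721/865665) = +1·(865665/188721) since 188721 mod 4 = 1, 865665 mod 4 = 1; sign now +1
(865665/188721) = (110781/188721)   [reduce mod 188721]
reciprocity: (110781/188721) = +1·(188721/110781) since 110781 mod 4 = 1, 188721 mod 4 = 1; sign now +1
(188721/110781) = (77940/110781)   [reduce mod 110781]
77940 = 2^2·19485; (2/110781) = -1 since 110781 mod 8 = 5, so (77940/110781) = (-1)^2·(19485/110781); sign now +1
reciprocity: (19485/110781) = +1·(110781/19485) since 19485 mod 4 = 1, 110781 mod 4 = 1; sign now +1
(110781/19485) = (13356/19485)   [reduce mod 19485]
13356 = 2^2·3339; (2/19485) = -1 since 19485 mod 8 = 5, so (13356/19485) = (-1)^2·(3339/19485); sign now +1
reciprocity: (3339/19485) = +1·(19485/3339) since 3339 mod 4 = 3, 19485 mod 4 = 1; sign now +1
(19485/3339) = (2790/3339)   [reduce mod 3339]
2790 = 2^1·1395; (2/3339) = -1 since 3339 mod 8 = 3, so (2790/3339) = (-1)^1·(1395/3339); sign now -1
reciprocity: (1395/3339) = -1·(3339/1395) since 1395 mod 4 = 3, 3339 mod 4 = 3; sign now +1
(3339/1395) = (549/1395)   [reduce mod 1395]
reciprocity: (549/1395) = +1·(1395/549) since 549 mod 4 = 1, 1395 mod 4 = 3; sign now +1
(1395/549) = (297/549)   [reduce mod 549]
reciprocity: (297/549) = +1·(549/297) since 297 mod 4 = 1, 549 mod 4 = 1; sign now +1
(549/297) = (252/297)   [reduce mod 297]
252 = 2^2·63; (2/297) = +1 since 297 mod 8 = 1, so (252/297) = (+1)^2·(63/297); sign now +1
reciprocity: (63/297) = +1·(297/63) since 63 mod 4 = 3, 297 mod 4 = 1; sign now +1
(297/63) = (45/63)   [reduce mod 63]
reciprocity: (45/63) = +1·(63/45) since 45 mod 4 = 1, 63 mod 4 = 3; sign now +1
(63/45) = (18/45)   [reduce mod 45]
18 = 2^1·9; (2/45) = -1 since 45 mod 8 = 5, so (18/45) = (-1)^1·(9/45); sign now -1
reciprocity: (9/45) = +1·(45/9) since 9 mod 4 = 1, 45 mod 4 = 1; sign now -1
(45/9) = (0/9)   [reduce mod 9]
(0/9) = 0   [gcd(a, n) > 1]; final value = 0

0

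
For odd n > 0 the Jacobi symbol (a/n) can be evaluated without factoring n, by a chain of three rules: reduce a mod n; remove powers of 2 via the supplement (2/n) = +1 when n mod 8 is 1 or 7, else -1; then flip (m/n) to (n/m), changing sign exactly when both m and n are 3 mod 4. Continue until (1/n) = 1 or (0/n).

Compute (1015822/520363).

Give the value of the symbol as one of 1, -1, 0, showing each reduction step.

(1015822/520363) = (495459/520363)   [reduce mod 520363]
reciprocity: (495459/520363) = -1·(520363/495459) since 495459 mod 4 = 3, 520363 mod 4 = 3; sign now -1
(520363/495459) = (24904/495459)   [reduce mod 495459]
24904 = 2^3·3113; (2/495459) = -1 since 495459 mod 8 = 3, so (24904/495459) = (-1)^3·(3113/495459); sign now +1
reciprocity: (3113/495459) = +1·(495459/3113) since 3113 mod 4 = 1, 495459 mod 4 = 3; sign now +1
(495459/3113) = (492/3113)   [reduce mod 3113]
492 = 2^2·123; (2/3113) = +1 since 3113 mod 8 = 1, so (492/3113) = (+1)^2·(123/3113); sign now +1
reciprocity: (123/3113) = +1·(3113/123) since 123 mod 4 = 3, 3113 mod 4 = 1; sign now +1
(3113/123) = (38/123)   [reduce mod 123]
38 = 2^1·19; (2/123) = -1 since 123 mod 8 = 3, so (38/123) = (-1)^1·(19/123); sign now -1
reciprocity: (19/123) = -1·(123/19) since 19 mod 4 = 3, 123 mod 4 = 3; sign now +1
(123/19) = (9/19)   [reduce mod 19]
reciprocity: (9/19) = +1·(19/9) since 9 mod 4 = 1, 19 mod 4 = 3; sign now +1
(19/9) = (1/9)   [reduce mod 9]
(1/9) = 1; final value = sign = +1

1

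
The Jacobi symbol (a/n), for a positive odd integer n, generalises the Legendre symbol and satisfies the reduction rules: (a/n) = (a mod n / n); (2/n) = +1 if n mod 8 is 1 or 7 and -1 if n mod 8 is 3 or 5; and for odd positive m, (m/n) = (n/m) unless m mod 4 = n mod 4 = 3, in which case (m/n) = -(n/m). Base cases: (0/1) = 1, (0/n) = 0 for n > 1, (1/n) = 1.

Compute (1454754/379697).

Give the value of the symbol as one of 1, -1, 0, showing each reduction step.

1

(1454754/379697) = (315663/379697)   [reduce mod 379697]
reciprocity: (315663/379697) = +1·(379697/315663) since 315663 mod 4 = 3, 379697 mod 4 = 1; sign now +1
(379697/315663) = (64034/315663)   [reduce mod 315663]
64034 = 2^1·32017; (2/315663) = +1 since 315663 mod 8 = 7, so (64034/315663) = (+1)^1·(32017/315663); sign now +1
reciprocity: (32017/315663) = +1·(315663/32017) since 32017 mod 4 = 1, 315663 mod 4 = 3; sign now +1
(315663/32017) = (27510/32017)   [reduce mod 32017]
27510 = 2^1·13755; (2/32017) = +1 since 32017 mod 8 = 1, so (27510/32017) = (+1)^1·(13755/32017); sign now +1
reciprocity: (13755/32017) = +1·(32017/13755) since 13755 mod 4 = 3, 32017 mod 4 = 1; sign now +1
(32017/13755) = (4507/13755)   [reduce mod 13755]
reciprocity: (4507/13755) = -1·(13755/4507) since 4507 mod 4 = 3, 13755 mod 4 = 3; sign now -1
(13755/4507) = (234/4507)   [reduce mod 4507]
234 = 2^1·117; (2/4507) = -1 since 4507 mod 8 = 3, so (234/4507) = (-1)^1·(117/4507); sign now +1
reciprocity: (117/4507) = +1·(4507/117) since 117 mod 4 = 1, 4507 mod 4 = 3; sign now +1
(4507/117) = (61/117)   [reduce mod 117]
reciprocity: (61/117) = +1·(117/61) since 61 mod 4 = 1, 117 mod 4 = 1; sign now +1
(117/61) = (56/61)   [reduce mod 61]
56 = 2^3·7; (2/61) = -1 since 61 mod 8 = 5, so (56/61) = (-1)^3·(7/61); sign now -1
reciprocity: (7/61) = +1·(61/7) since 7 mod 4 = 3, 61 mod 4 = 1; sign now -1
(61/7) = (5/7)   [reduce mod 7]
reciprocity: (5/7) = +1·(7/5) since 5 mod 4 = 1, 7 mod 4 = 3; sign now -1
(7/5) = (2/5)   [reduce mod 5]
2 = 2^1·1; (2/5) = -1 since 5 mod 8 = 5, so (2/5) = (-1)^1·(1/5); sign now +1
(1/5) = 1; final value = sign = +1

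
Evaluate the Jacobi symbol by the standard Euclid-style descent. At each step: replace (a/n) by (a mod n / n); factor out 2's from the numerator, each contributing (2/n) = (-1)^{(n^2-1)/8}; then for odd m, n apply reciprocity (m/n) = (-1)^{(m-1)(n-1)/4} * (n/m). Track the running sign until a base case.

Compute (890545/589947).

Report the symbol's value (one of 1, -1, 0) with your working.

(890545/589947): 890545 mod 589947 = 300598, so (890545/589947) = (300598/589947)
factor out 2^1: 300598 = 2^1·150299; with 589947 mod 8 = 3, (2/589947) = -1; sign now -1; continue with (150299/589947)
flip (150299/589947) -> (589947/150299): both odd, 150299 mod 4 = 3, 589947 mod 4 = 3, so the flip contributes -1; sign now +1
(589947/150299): 589947 mod 150299 = 139050, so (589947/150299) = (139050/150299)
factor out 2^1: 139050 = 2^1·69525; with 150299 mod 8 = 3, (2/150299) = -1; sign now -1; continue with (69525/150299)
flip (69525/150299) -> (150299/69525): both odd, 69525 mod 4 = 1, 150299 mod 4 = 3, so the flip contributes +1; sign now -1
(150299/69525): 150299 mod 69525 = 11249, so (150299/69525) = (11249/69525)
flip (11249/69525) -> (69525/11249): both odd, 11249 mod 4 = 1, 69525 mod 4 = 1, so the flip contributes +1; sign now -1
(69525/11249): 69525 mod 11249 = 2031, so (69525/11249) = (2031/11249)
flip (2031/11249) -> (11249/2031): both odd, 2031 mod 4 = 3, 11249 mod 4 = 1, so the flip contributes +1; sign now -1
(11249/2031): 11249 mod 2031 = 1094, so (11249/2031) = (1094/2031)
factor out 2^1: 1094 = 2^1·547; with 2031 mod 8 = 7, (2/2031) = +1; sign now -1; continue with (547/2031)
flip (547/2031) -> (2031/547): both odd, 547 mod 4 = 3, 2031 mod 4 = 3, so the flip contributes -1; sign now +1
(2031/547): 2031 mod 547 = 390, so (2031/547) = (390/547)
factor out 2^1: 390 = 2^1·195; with 547 mod 8 = 3, (2/547) = -1; sign now -1; continue with (195/547)
flip (195/547) -> (547/195): both odd, 195 mod 4 = 3, 547 mod 4 = 3, so the flip contributes -1; sign now +1
(547/195): 547 mod 195 = 157, so (547/195) = (157/195)
flip (157/195) -> (195/157): both odd, 157 mod 4 = 1, 195 mod 4 = 3, so the flip contributes +1; sign now +1
(195/157): 195 mod 157 = 38, so (195/157) = (38/157)
factor out 2^1: 38 = 2^1·19; with 157 mod 8 = 5, (2/157) = -1; sign now -1; continue with (19/157)
flip (19/157) -> (157/19): both odd, 19 mod 4 = 3, 157 mod 4 = 1, so the flip contributes +1; sign now -1
(157/19): 157 mod 19 = 5, so (157/19) = (5/19)
flip (5/19) -> (19/5): both odd, 5 mod 4 = 1, 19 mod 4 = 3, so the flip contributes +1; sign now -1
(19/5): 19 mod 5 = 4, so (19/5) = (4/5)
factor out 2^2: 4 = 2^2·1; with 5 mod 8 = 5, (2/5) = -1; sign now -1; continue with (1/5)
reached (1/5) = 1, so the symbol is -1

-1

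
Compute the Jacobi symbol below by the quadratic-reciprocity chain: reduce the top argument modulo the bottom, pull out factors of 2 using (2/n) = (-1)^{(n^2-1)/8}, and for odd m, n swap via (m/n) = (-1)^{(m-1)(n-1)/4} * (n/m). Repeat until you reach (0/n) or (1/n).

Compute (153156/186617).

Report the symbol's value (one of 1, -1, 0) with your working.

factor out 2^2: 153156 = 2^2·38289; with 186617 mod 8 = 1, (2/186617) = +1; sign now +1; continue with (38289/186617)
flip (38289/186617) -> (186617/38289): both odd, 38289 mod 4 = 1, 186617 mod 4 = 1, so the flip contributes +1; sign now +1
(186617/38289): 186617 mod 38289 = 33461, so (186617/38289) = (33461/38289)
flip (33461/38289) -> (38289/33461): both odd, 33461 mod 4 = 1, 38289 mod 4 = 1, so the flip contributes +1; sign now +1
(38289/33461): 38289 mod 33461 = 4828, so (38289/33461) = (4828/33461)
factor out 2^2: 4828 = 2^2·1207; with 33461 mod 8 = 5, (2/33461) = -1; sign now +1; continue with (1207/33461)
flip (1207/33461) -> (33461/1207): both odd, 1207 mod 4 = 3, 33461 mod 4 = 1, so the flip contributes +1; sign now +1
(33461/1207): 33461 mod 1207 = 872, so (33461/1207) = (872/1207)
factor out 2^3: 872 = 2^3·109; with 1207 mod 8 = 7, (2/1207) = +1; sign now +1; continue with (109/1207)
flip (109/1207) -> (1207/109): both odd, 109 mod 4 = 1, 1207 mod 4 = 3, so the flip contributes +1; sign now +1
(1207/109): 1207 mod 109 = 8, so (1207/109) = (8/109)
factor out 2^3: 8 = 2^3·1; with 109 mod 8 = 5, (2/109) = -1; sign now -1; continue with (1/109)
reached (1/109) = 1, so the symbol is -1

-1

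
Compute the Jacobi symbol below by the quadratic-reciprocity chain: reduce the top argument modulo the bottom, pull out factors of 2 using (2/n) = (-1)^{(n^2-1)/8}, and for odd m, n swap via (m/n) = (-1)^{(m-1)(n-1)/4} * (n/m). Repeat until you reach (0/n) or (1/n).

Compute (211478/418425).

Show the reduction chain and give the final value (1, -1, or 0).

-1

211478 = 2^1·105739; (2/418425) = +1 since 418425 mod 8 = 1, so (211478/418425) = (+1)^1·(105739/418425); sign now +1
reciprocity: (105739/418425) = +1·(418425/105739) since 105739 mod 4 = 3, 418425 mod 4 = 1; sign now +1
(418425/105739) = (101208/105739)   [reduce mod 105739]
101208 = 2^3·12651; (2/105739) = -1 since 105739 mod 8 = 3, so (101208/105739) = (-1)^3·(12651/105739); sign now -1
reciprocity: (12651/105739) = -1·(105739/12651) since 12651 mod 4 = 3, 105739 mod 4 = 3; sign now +1
(105739/12651) = (4531/12651)   [reduce mod 12651]
reciprocity: (4531/12651) = -1·(12651/4531) since 4531 mod 4 = 3, 12651 mod 4 = 3; sign now -1
(12651/4531) = (3589/4531)   [reduce mod 4531]
reciprocity: (3589/4531) = +1·(4531/3589) since 3589 mod 4 = 1, 4531 mod 4 = 3; sign now -1
(4531/3589) = (942/3589)   [reduce mod 3589]
942 = 2^1·471; (2/3589) = -1 since 3589 mod 8 = 5, so (942/3589) = (-1)^1·(471/3589); sign now +1
reciprocity: (471/3589) = +1·(3589/471) since 471 mod 4 = 3, 3589 mod 4 = 1; sign now +1
(3589/471) = (292/471)   [reduce mod 471]
292 = 2^2·73; (2/471) = +1 since 471 mod 8 = 7, so (292/471) = (+1)^2·(73/471); sign now +1
reciprocity: (73/471) = +1·(471/73) since 73 mod 4 = 1, 471 mod 4 = 3; sign now +1
(471/73) = (33/73)   [reduce mod 73]
reciprocity: (33/73) = +1·(73/33) since 33 mod 4 = 1, 73 mod 4 = 1; sign now +1
(73/33) = (7/33)   [reduce mod 33]
reciprocity: (7/33) = +1·(33/7) since 7 mod 4 = 3, 33 mod 4 = 1; sign now +1
(33/7) = (5/7)   [reduce mod 7]
reciprocity: (5/7) = +1·(7/5) since 5 mod 4 = 1, 7 mod 4 = 3; sign now +1
(7/5) = (2/5)   [reduce mod 5]
2 = 2^1·1; (2/5) = -1 since 5 mod 8 = 5, so (2/5) = (-1)^1·(1/5); sign now -1
(1/5) = 1; final value = sign = -1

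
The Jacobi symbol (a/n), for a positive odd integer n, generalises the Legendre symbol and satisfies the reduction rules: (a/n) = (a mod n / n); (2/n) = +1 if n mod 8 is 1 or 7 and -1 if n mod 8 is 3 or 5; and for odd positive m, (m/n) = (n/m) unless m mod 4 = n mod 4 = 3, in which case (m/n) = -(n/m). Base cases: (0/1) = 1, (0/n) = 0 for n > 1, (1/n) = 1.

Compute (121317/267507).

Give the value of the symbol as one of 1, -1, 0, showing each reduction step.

0

flip (121317/267507) -> (267507/121317): both odd, 121317 mod 4 = 1, 267507 mod 4 = 3, so the flip contributes +1; sign now +1
(267507/121317): 267507 mod 121317 = 24873, so (267507/121317) = (24873/121317)
flip (24873/121317) -> (121317/24873): both odd, 24873 mod 4 = 1, 121317 mod 4 = 1, so the flip contributes +1; sign now +1
(121317/24873): 121317 mod 24873 = 21825, so (121317/24873) = (21825/24873)
flip (21825/24873) -> (24873/21825): both odd, 21825 mod 4 = 1, 24873 mod 4 = 1, so the flip contributes +1; sign now +1
(24873/21825): 24873 mod 21825 = 3048, so (24873/21825) = (3048/21825)
factor out 2^3: 3048 = 2^3·381; with 21825 mod 8 = 1, (2/21825) = +1; sign now +1; continue with (381/21825)
flip (381/21825) -> (21825/381): both odd, 381 mod 4 = 1, 21825 mod 4 = 1, so the flip contributes +1; sign now +1
(21825/381): 21825 mod 381 = 108, so (21825/381) = (108/381)
factor out 2^2: 108 = 2^2·27; with 381 mod 8 = 5, (2/381) = -1; sign now +1; continue with (27/381)
flip (27/381) -> (381/27): both odd, 27 mod 4 = 3, 381 mod 4 = 1, so the flip contributes +1; sign now +1
(381/27): 381 mod 27 = 3, so (381/27) = (3/27)
flip (3/27) -> (27/3): both odd, 3 mod 4 = 3, 27 mod 4 = 3, so the flip contributes -1; sign now -1
(27/3): 27 mod 3 = 0, so (27/3) = (0/3)
reached (0/3); gcd(a, n) > 1, so (0/3) = 0 and the symbol is 0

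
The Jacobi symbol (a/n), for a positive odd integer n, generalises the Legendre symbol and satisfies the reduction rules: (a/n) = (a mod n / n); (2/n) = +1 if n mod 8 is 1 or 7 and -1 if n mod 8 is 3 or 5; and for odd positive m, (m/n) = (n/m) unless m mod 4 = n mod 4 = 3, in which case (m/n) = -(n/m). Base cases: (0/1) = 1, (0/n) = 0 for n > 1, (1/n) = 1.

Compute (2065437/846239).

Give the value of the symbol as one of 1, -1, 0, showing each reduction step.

1

(2065437/846239): 2065437 mod 846239 = 372959, so (2065437/846239) = (372959/846239)
flip (372959/846239) -> (846239/372959): both odd, 372959 mod 4 = 3, 846239 mod 4 = 3, so the flip contributes -1; sign now -1
(846239/372959): 846239 mod 372959 = 100321, so (846239/372959) = (100321/372959)
flip (100321/372959) -> (372959/100321): both odd, 100321 mod 4 = 1, 372959 mod 4 = 3, so the flip contributes +1; sign now -1
(372959/100321): 372959 mod 100321 = 71996, so (372959/100321) = (71996/100321)
factor out 2^2: 71996 = 2^2·17999; with 100321 mod 8 = 1, (2/100321) = +1; sign now -1; continue with (17999/100321)
flip (17999/100321) -> (100321/17999): both odd, 17999 mod 4 = 3, 100321 mod 4 = 1, so the flip contributes +1; sign now -1
(100321/17999): 100321 mod 17999 = 10326, so (100321/17999) = (10326/17999)
factor out 2^1: 10326 = 2^1·5163; with 17999 mod 8 = 7, (2/17999) = +1; sign now -1; continue with (5163/17999)
flip (5163/17999) -> (17999/5163): both odd, 5163 mod 4 = 3, 17999 mod 4 = 3, so the flip contributes -1; sign now +1
(17999/5163): 17999 mod 5163 = 2510, so (17999/5163) = (2510/5163)
factor out 2^1: 2510 = 2^1·1255; with 5163 mod 8 = 3, (2/5163) = -1; sign now -1; continue with (1255/5163)
flip (1255/5163) -> (5163/1255): both odd, 1255 mod 4 = 3, 5163 mod 4 = 3, so the flip contributes -1; sign now +1
(5163/1255): 5163 mod 1255 = 143, so (5163/1255) = (143/1255)
flip (143/1255) -> (1255/143): both odd, 143 mod 4 = 3, 1255 mod 4 = 3, so the flip contributes -1; sign now -1
(1255/143): 1255 mod 143 = 111, so (1255/143) = (111/143)
flip (111/143) -> (143/111): both odd, 111 mod 4 = 3, 143 mod 4 = 3, so the flip contributes -1; sign now +1
(143/111): 143 mod 111 = 32, so (143/111) = (32/111)
factor out 2^5: 32 = 2^5·1; with 111 mod 8 = 7, (2/111) = +1; sign now +1; continue with (1/111)
reached (1/111) = 1, so the symbol is +1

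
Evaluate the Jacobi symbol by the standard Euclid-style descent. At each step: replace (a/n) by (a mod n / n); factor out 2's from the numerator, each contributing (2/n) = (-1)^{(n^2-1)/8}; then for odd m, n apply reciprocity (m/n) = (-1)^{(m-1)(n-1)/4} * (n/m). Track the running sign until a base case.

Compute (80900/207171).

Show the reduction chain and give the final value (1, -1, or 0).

factor out 2^2: 80900 = 2^2·20225; with 207171 mod 8 = 3, (2/207171) = -1; sign now +1; continue with (20225/207171)
flip (20225/207171) -> (207171/20225): both odd, 20225 mod 4 = 1, 207171 mod 4 = 3, so the flip contributes +1; sign now +1
(207171/20225): 207171 mod 20225 = 4921, so (207171/20225) = (4921/20225)
flip (4921/20225) -> (20225/4921): both odd, 4921 mod 4 = 1, 20225 mod 4 = 1, so the flip contributes +1; sign now +1
(20225/4921): 20225 mod 4921 = 541, so (20225/4921) = (541/4921)
flip (541/4921) -> (4921/541): both odd, 541 mod 4 = 1, 4921 mod 4 = 1, so the flip contributes +1; sign now +1
(4921/541): 4921 mod 541 = 52, so (4921/541) = (52/541)
factor out 2^2: 52 = 2^2·13; with 541 mod 8 = 5, (2/541) = -1; sign now +1; continue with (13/541)
flip (13/541) -> (541/13): both odd, 13 mod 4 = 1, 541 mod 4 = 1, so the flip contributes +1; sign now +1
(541/13): 541 mod 13 = 8, so (541/13) = (8/13)
factor out 2^3: 8 = 2^3·1; with 13 mod 8 = 5, (2/13) = -1; sign now -1; continue with (1/13)
reached (1/13) = 1, so the symbol is -1

-1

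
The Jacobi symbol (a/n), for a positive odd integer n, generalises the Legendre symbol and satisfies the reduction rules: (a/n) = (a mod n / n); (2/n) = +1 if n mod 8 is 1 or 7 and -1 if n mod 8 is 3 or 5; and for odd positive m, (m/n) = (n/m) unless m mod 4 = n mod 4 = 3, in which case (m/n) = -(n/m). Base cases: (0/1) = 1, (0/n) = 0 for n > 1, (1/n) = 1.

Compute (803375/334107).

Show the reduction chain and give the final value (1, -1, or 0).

(803375/334107) = (135161/334107)   [reduce mod 334107]
reciprocity: (135161/334107) = +1·(334107/135161) since 135161 mod 4 = 1, 334107 mod 4 = 3; sign now +1
(334107/135161) = (63785/135161)   [reduce mod 135161]
reciprocity: (63785/135161) = +1·(135161/63785) since 63785 mod 4 = 1, 135161 mod 4 = 1; sign now +1
(135161/63785) = (7591/63785)   [reduce mod 63785]
reciprocity: (7591/63785) = +1·(63785/7591) since 7591 mod 4 = 3, 63785 mod 4 = 1; sign now +1
(63785/7591) = (3057/7591)   [reduce mod 7591]
reciprocity: (3057/7591) = +1·(7591/3057) since 3057 mod 4 = 1, 7591 mod 4 = 3; sign now +1
(7591/3057) = (1477/3057)   [reduce mod 3057]
reciprocity: (1477/3057) = +1·(3057/1477) since 1477 mod 4 = 1, 3057 mod 4 = 1; sign now +1
(3057/1477) = (103/1477)   [reduce mod 1477]
reciprocity: (103/1477) = +1·(1477/103) since 103 mod 4 = 3, 1477 mod 4 = 1; sign now +1
(1477/103) = (35/103)   [reduce mod 103]
reciprocity: (35/103) = -1·(103/35) since 35 mod 4 = 3, 103 mod 4 = 3; sign now -1
(103/35) = (33/35)   [reduce mod 35]
reciprocity: (33/35) = +1·(35/33) since 33 mod 4 = 1, 35 mod 4 = 3; sign now -1
(35/33) = (2/33)   [reduce mod 33]
2 = 2^1·1; (2/33) = +1 since 33 mod 8 = 1, so (2/33) = (+1)^1·(1/33); sign now -1
(1/33) = 1; final value = sign = -1

-1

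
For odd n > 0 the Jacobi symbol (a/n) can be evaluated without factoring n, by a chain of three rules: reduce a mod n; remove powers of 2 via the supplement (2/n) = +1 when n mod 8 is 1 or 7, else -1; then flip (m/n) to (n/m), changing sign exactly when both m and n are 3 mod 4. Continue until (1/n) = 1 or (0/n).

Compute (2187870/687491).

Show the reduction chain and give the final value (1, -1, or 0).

(2187870/687491) = (125397/687491)   [reduce mod 687491]
reciprocity: (125397/687491) = +1·(687491/125397) since 125397 mod 4 = 1, 687491 mod 4 = 3; sign now +1
(687491/125397) = (60506/125397)   [reduce mod 125397]
60506 = 2^1·30253; (2/125397) = -1 since 125397 mod 8 = 5, so (60506/125397) = (-1)^1·(30253/125397); sign now -1
reciprocity: (30253/125397) = +1·(125397/30253) since 30253 mod 4 = 1, 125397 mod 4 = 1; sign now -1
(125397/30253) = (4385/30253)   [reduce mod 30253]
reciprocity: (4385/30253) = +1·(30253/4385) since 4385 mod 4 = 1, 30253 mod 4 = 1; sign now -1
(30253/4385) = (3943/4385)   [reduce mod 4385]
reciprocity: (3943/4385) = +1·(4385/3943) since 3943 mod 4 = 3, 4385 mod 4 = 1; sign now -1
(4385/3943) = (442/3943)   [reduce mod 3943]
442 = 2^1·221; (2/3943) = +1 since 3943 mod 8 = 7, so (442/3943) = (+1)^1·(221/3943); sign now -1
reciprocity: (221/3943) = +1·(3943/221) since 221 mod 4 = 1, 3943 mod 4 = 3; sign now -1
(3943/221) = (186/221)   [reduce mod 221]
186 = 2^1·93; (2/221) = -1 since 221 mod 8 = 5, so (186/221) = (-1)^1·(93/221); sign now +1
reciprocity: (93/221) = +1·(221/93) since 93 mod 4 = 1, 221 mod 4 = 1; sign now +1
(221/93) = (35/93)   [reduce mod 93]
reciprocity: (35/93) = +1·(93/35) since 35 mod 4 = 3, 93 mod 4 = 1; sign now +1
(93/35) = (23/35)   [reduce mod 35]
reciprocity: (23/35) = -1·(35/23) since 23 mod 4 = 3, 35 mod 4 = 3; sign now -1
(35/23) = (12/23)   [reduce mod 23]
12 = 2^2·3; (2/23) = +1 since 23 mod 8 = 7, so (12/23) = (+1)^2·(3/23); sign now -1
reciprocity: (3/23) = -1·(23/3) since 3 mod 4 = 3, 23 mod 4 = 3; sign now +1
(23/3) = (2/3)   [reduce mod 3]
2 = 2^1·1; (2/3) = -1 since 3 mod 8 = 3, so (2/3) = (-1)^1·(1/3); sign now -1
(1/3) = 1; final value = sign = -1

-1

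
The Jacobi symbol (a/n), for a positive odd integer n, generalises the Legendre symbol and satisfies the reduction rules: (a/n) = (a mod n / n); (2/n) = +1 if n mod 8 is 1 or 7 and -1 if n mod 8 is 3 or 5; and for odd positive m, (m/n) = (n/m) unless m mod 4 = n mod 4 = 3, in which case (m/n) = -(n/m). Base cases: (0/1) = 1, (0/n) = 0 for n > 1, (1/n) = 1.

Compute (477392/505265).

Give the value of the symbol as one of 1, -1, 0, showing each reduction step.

factor out 2^4: 477392 = 2^4·29837; with 505265 mod 8 = 1, (2/505265) = +1; sign now +1; continue with (29837/505265)
flip (29837/505265) -> (505265/29837): both odd, 29837 mod 4 = 1, 505265 mod 4 = 1, so the flip contributes +1; sign now +1
(505265/29837): 505265 mod 29837 = 27873, so (505265/29837) = (27873/29837)
flip (27873/29837) -> (29837/27873): both odd, 27873 mod 4 = 1, 29837 mod 4 = 1, so the flip contributes +1; sign now +1
(29837/27873): 29837 mod 27873 = 1964, so (29837/27873) = (1964/27873)
factor out 2^2: 1964 = 2^2·491; with 27873 mod 8 = 1, (2/27873) = +1; sign now +1; continue with (491/27873)
flip (491/27873) -> (27873/491): both odd, 491 mod 4 = 3, 27873 mod 4 = 1, so the flip contributes +1; sign now +1
(27873/491): 27873 mod 491 = 377, so (27873/491) = (377/491)
flip (377/491) -> (491/377): both odd, 377 mod 4 = 1, 491 mod 4 = 3, so the flip contributes +1; sign now +1
(491/377): 491 mod 377 = 114, so (491/377) = (114/377)
factor out 2^1: 114 = 2^1·57; with 377 mod 8 = 1, (2/377) = +1; sign now +1; continue with (57/377)
flip (57/377) -> (377/57): both odd, 57 mod 4 = 1, 377 mod 4 = 1, so the flip contributes +1; sign now +1
(377/57): 377 mod 57 = 35, so (377/57) = (35/57)
flip (35/57) -> (57/35): both odd, 35 mod 4 = 3, 57 mod 4 = 1, so the flip contributes +1; sign now +1
(57/35): 57 mod 35 = 22, so (57/35) = (22/35)
factor out 2^1: 22 = 2^1·11; with 35 mod 8 = 3, (2/35) = -1; sign now -1; continue with (11/35)
flip (11/35) -> (35/11): both odd, 11 mod 4 = 3, 35 mod 4 = 3, so the flip contributes -1; sign now +1
(35/11): 35 mod 11 = 2, so (35/11) = (2/11)
factor out 2^1: 2 = 2^1·1; with 11 mod 8 = 3, (2/11) = -1; sign now -1; continue with (1/11)
reached (1/11) = 1, so the symbol is -1

-1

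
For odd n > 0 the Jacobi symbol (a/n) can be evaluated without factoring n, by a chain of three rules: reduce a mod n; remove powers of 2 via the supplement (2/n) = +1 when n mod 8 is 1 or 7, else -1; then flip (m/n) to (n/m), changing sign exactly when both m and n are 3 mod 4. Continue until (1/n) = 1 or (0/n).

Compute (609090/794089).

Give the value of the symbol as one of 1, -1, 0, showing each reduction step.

609090 = 2^1·304545; (2/794089) = +1 since 794089 mod 8 = 1, so (609090/794089) = (+1)^1·(304545/794089); sign now +1
reciprocity: (304545/794089) = +1·(794089/304545) since 304545 mod 4 = 1, 794089 mod 4 = 1; sign now +1
(794089/304545) = (184999/304545)   [reduce mod 304545]
reciprocity: (184999/304545) = +1·(304545/184999) since 184999 mod 4 = 3, 304545 mod 4 = 1; sign now +1
(304545/184999) = (119546/184999)   [reduce mod 184999]
119546 = 2^1·59773; (2/184999) = +1 since 184999 mod 8 = 7, so (119546/184999) = (+1)^1·(59773/184999); sign now +1
reciprocity: (59773/184999) = +1·(184999/59773) since 59773 mod 4 = 1, 184999 mod 4 = 3; sign now +1
(184999/59773) = (5680/59773)   [reduce mod 59773]
5680 = 2^4·355; (2/59773) = -1 since 59773 mod 8 = 5, so (5680/59773) = (-1)^4·(355/59773); sign now +1
reciprocity: (355/59773) = +1·(59773/355) since 355 mod 4 = 3, 59773 mod 4 = 1; sign now +1
(59773/355) = (133/355)   [reduce mod 355]
reciprocity: (133/355) = +1·(355/133) since 133 mod 4 = 1, 355 mod 4 = 3; sign now +1
(355/133) = (89/133)   [reduce mod 133]
reciprocity: (89/133) = +1·(133/89) since 89 mod 4 = 1, 133 mod 4 = 1; sign now +1
(133/89) = (44/89)   [reduce mod 89]
44 = 2^2·11; (2/89) = +1 since 89 mod 8 = 1, so (44/89) = (+1)^2·(11/89); sign now +1
reciprocity: (11/89) = +1·(89/11) since 11 mod 4 = 3, 89 mod 4 = 1; sign now +1
(89/11) = (1/11)   [reduce mod 11]
(1/11) = 1; final value = sign = +1

1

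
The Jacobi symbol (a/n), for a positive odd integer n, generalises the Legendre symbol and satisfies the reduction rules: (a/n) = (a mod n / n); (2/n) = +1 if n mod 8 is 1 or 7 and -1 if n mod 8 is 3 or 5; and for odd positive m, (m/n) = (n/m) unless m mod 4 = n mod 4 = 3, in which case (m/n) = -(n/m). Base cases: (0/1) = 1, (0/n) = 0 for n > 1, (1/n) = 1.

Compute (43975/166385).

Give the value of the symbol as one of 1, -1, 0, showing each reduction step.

flip (43975/166385) -> (166385/43975): both odd, 43975 mod 4 = 3, 166385 mod 4 = 1, so the flip contributes +1; sign now +1
(166385/43975): 166385 mod 43975 = 34460, so (166385/43975) = (34460/43975)
factor out 2^2: 34460 = 2^2·8615; with 43975 mod 8 = 7, (2/43975) = +1; sign now +1; continue with (8615/43975)
flip (8615/43975) -> (43975/8615): both odd, 8615 mod 4 = 3, 43975 mod 4 = 3, so the flip contributes -1; sign now -1
(43975/8615): 43975 mod 8615 = 900, so (43975/8615) = (900/8615)
factor out 2^2: 900 = 2^2·225; with 8615 mod 8 = 7, (2/8615) = +1; sign now -1; continue with (225/8615)
flip (225/8615) -> (8615/225): both odd, 225 mod 4 = 1, 8615 mod 4 = 3, so the flip contributes +1; sign now -1
(8615/225): 8615 mod 225 = 65, so (8615/225) = (65/225)
flip (65/225) -> (225/65): both odd, 65 mod 4 = 1, 225 mod 4 = 1, so the flip contributes +1; sign now -1
(225/65): 225 mod 65 = 30, so (225/65) = (30/65)
factor out 2^1: 30 = 2^1·15; with 65 mod 8 = 1, (2/65) = +1; sign now -1; continue with (15/65)
flip (15/65) -> (65/15): both odd, 15 mod 4 = 3, 65 mod 4 = 1, so the flip contributes +1; sign now -1
(65/15): 65 mod 15 = 5, so (65/15) = (5/15)
flip (5/15) -> (15/5): both odd, 5 mod 4 = 1, 15 mod 4 = 3, so the flip contributes +1; sign now -1
(15/5): 15 mod 5 = 0, so (15/5) = (0/5)
reached (0/5); gcd(a, n) > 1, so (0/5) = 0 and the symbol is 0

0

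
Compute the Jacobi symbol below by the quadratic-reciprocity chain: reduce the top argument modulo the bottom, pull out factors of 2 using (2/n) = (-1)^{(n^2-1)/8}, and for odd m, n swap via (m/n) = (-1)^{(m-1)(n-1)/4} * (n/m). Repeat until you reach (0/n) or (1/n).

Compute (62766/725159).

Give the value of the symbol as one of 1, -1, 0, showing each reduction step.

62766 = 2^1·31383; (2/725159) = +1 since 725159 mod 8 = 7, so (62766/725159) = (+1)^1·(31383/725159); sign now +1
reciprocity: (31383/725159) = -1·(725159/31383) since 31383 mod 4 = 3, 725159 mod 4 = 3; sign now -1
(725159/31383) = (3350/31383)   [reduce mod 31383]
3350 = 2^1·1675; (2/31383) = +1 since 31383 mod 8 = 7, so (3350/31383) = (+1)^1·(1675/31383); sign now -1
reciprocity: (1675/31383) = -1·(31383/1675) since 1675 mod 4 = 3, 31383 mod 4 = 3; sign now +1
(31383/1675) = (1233/1675)   [reduce mod 1675]
reciprocity: (1233/1675) = +1·(1675/1233) since 1233 mod 4 = 1, 1675 mod 4 = 3; sign now +1
(1675/1233) = (442/1233)   [reduce mod 1233]
442 = 2^1·221; (2/1233) = +1 since 1233 mod 8 = 1, so (442/1233) = (+1)^1·(221/1233); sign now +1
reciprocity: (221/1233) = +1·(1233/221) since 221 mod 4 = 1, 1233 mod 4 = 1; sign now +1
(1233/221) = (128/221)   [reduce mod 221]
128 = 2^7·1; (2/221) = -1 since 221 mod 8 = 5, so (128/221) = (-1)^7·(1/221); sign now -1
(1/221) = 1; final value = sign = -1

-1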